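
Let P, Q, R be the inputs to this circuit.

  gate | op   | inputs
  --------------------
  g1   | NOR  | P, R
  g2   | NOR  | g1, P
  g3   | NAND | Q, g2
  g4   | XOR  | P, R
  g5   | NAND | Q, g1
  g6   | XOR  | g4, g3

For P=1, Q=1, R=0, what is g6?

g1 = 1 NOR 0 = 0
g2 = 0 NOR 1 = 0
g3 = 1 NAND 0 = 1
g4 = 1 XOR 0 = 1
g6 = 1 XOR 1 = 0

0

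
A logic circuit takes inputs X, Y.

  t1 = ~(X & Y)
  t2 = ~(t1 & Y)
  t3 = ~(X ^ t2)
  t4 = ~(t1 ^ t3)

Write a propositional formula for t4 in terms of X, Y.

t1 = ~(X & Y)
t2 = ~(t1 & Y) = ~((~(X & Y)) & Y)
t3 = ~(X ^ t2) = ~(X ^ (~((~(X & Y)) & Y)))
t4 = ~(t1 ^ t3) = ~((~(X & Y)) ^ (~(X ^ (~((~(X & Y)) & Y)))))

~((~(X & Y)) ^ (~(X ^ (~((~(X & Y)) & Y)))))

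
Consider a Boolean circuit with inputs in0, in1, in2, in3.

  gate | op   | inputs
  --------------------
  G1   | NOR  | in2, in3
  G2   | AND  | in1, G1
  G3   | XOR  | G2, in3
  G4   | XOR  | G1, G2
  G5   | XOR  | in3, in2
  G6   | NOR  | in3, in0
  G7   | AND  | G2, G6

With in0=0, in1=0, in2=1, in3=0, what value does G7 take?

G1 = 1 NOR 0 = 0
G2 = 0 AND 0 = 0
G6 = 0 NOR 0 = 1
G7 = 0 AND 1 = 0

0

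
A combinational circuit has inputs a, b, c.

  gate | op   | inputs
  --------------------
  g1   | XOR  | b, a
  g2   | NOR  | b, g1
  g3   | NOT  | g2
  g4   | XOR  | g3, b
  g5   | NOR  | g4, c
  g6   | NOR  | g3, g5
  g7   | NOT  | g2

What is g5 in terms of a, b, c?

g1 = b XOR a
g2 = b NOR g1 = b NOR (b XOR a)
g3 = NOT g2 = NOT (b NOR (b XOR a))
g4 = g3 XOR b = NOT (b NOR (b XOR a)) XOR b
g5 = g4 NOR c = (NOT (b NOR (b XOR a)) XOR b) NOR c

(NOT (b NOR (b XOR a)) XOR b) NOR c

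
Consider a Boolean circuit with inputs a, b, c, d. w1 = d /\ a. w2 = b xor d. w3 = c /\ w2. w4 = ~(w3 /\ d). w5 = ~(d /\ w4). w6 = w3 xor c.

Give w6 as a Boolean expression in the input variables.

(c /\ (b xor d)) xor c

w2 = b xor d
w3 = c /\ w2 = c /\ (b xor d)
w6 = w3 xor c = (c /\ (b xor d)) xor c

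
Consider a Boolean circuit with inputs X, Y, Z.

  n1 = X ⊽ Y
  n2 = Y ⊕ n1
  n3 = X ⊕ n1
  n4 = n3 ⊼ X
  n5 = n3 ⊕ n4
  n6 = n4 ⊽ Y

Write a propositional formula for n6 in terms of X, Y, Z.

((X ⊕ (X ⊽ Y)) ⊼ X) ⊽ Y

n1 = X ⊽ Y
n3 = X ⊕ n1 = X ⊕ (X ⊽ Y)
n4 = n3 ⊼ X = (X ⊕ (X ⊽ Y)) ⊼ X
n6 = n4 ⊽ Y = ((X ⊕ (X ⊽ Y)) ⊼ X) ⊽ Y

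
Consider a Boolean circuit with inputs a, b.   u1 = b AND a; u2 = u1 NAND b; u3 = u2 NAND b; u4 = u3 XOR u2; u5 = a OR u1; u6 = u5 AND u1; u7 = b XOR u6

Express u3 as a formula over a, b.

u1 = b AND a
u2 = u1 NAND b = (b AND a) NAND b
u3 = u2 NAND b = ((b AND a) NAND b) NAND b

((b AND a) NAND b) NAND b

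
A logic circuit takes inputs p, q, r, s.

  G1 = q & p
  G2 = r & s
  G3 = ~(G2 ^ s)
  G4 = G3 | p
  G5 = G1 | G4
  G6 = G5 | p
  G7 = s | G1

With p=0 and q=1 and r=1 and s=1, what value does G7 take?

G1 = 1 & 0 = 0
G7 = 1 | 0 = 1

1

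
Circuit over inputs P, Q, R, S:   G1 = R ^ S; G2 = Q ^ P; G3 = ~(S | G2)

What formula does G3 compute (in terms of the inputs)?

~(S | (Q ^ P))

G2 = Q ^ P
G3 = ~(S | G2) = ~(S | (Q ^ P))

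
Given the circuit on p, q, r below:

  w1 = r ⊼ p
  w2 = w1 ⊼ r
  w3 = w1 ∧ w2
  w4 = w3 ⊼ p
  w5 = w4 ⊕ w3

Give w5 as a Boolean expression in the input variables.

(((r ⊼ p) ∧ ((r ⊼ p) ⊼ r)) ⊼ p) ⊕ ((r ⊼ p) ∧ ((r ⊼ p) ⊼ r))

w1 = r ⊼ p
w2 = w1 ⊼ r = (r ⊼ p) ⊼ r
w3 = w1 ∧ w2 = (r ⊼ p) ∧ ((r ⊼ p) ⊼ r)
w4 = w3 ⊼ p = ((r ⊼ p) ∧ ((r ⊼ p) ⊼ r)) ⊼ p
w5 = w4 ⊕ w3 = (((r ⊼ p) ∧ ((r ⊼ p) ⊼ r)) ⊼ p) ⊕ ((r ⊼ p) ∧ ((r ⊼ p) ⊼ r))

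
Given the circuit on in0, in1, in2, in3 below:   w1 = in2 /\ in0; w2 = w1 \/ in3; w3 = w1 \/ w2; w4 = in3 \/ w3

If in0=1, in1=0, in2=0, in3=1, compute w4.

1

w1 = 0 /\ 1 = 0
w2 = 0 \/ 1 = 1
w3 = 0 \/ 1 = 1
w4 = 1 \/ 1 = 1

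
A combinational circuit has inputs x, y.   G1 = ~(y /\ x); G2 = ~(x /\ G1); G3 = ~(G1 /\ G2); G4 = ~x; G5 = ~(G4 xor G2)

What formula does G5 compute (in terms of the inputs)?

~(~x xor (~(x /\ (~(y /\ x)))))

G1 = ~(y /\ x)
G2 = ~(x /\ G1) = ~(x /\ (~(y /\ x)))
G4 = ~x
G5 = ~(G4 xor G2) = ~(~x xor (~(x /\ (~(y /\ x)))))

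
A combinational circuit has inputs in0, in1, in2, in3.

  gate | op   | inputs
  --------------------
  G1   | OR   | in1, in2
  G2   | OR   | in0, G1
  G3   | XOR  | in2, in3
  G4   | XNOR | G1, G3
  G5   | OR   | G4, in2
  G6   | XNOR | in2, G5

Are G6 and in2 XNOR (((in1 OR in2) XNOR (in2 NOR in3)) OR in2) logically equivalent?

G1 = in1 OR in2
G3 = in2 XOR in3
G4 = G1 XNOR G3 = (in1 OR in2) XNOR (in2 XOR in3)
G5 = G4 OR in2 = ((in1 OR in2) XNOR (in2 XOR in3)) OR in2
G6 = in2 XNOR G5 = in2 XNOR (((in1 OR in2) XNOR (in2 XOR in3)) OR in2)
At in0=0, in1=0, in2=0, in3=0: circuit gives 0, formula gives 1.

No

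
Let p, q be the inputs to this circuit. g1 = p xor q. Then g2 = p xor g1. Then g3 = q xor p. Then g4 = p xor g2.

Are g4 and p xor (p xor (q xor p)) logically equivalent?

g1 = p xor q
g2 = p xor g1 = p xor (p xor q)
g4 = p xor g2 = p xor (p xor (p xor q))
At p=0, q=0: circuit gives 0, formula gives 0.
At p=0, q=1: circuit gives 1, formula gives 1.
Agrees on all 4 inputs.

Yes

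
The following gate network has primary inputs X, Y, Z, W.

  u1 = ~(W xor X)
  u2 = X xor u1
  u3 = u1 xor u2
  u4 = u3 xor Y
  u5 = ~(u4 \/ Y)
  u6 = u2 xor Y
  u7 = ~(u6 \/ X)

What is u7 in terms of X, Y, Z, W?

~(((X xor (~(W xor X))) xor Y) \/ X)

u1 = ~(W xor X)
u2 = X xor u1 = X xor (~(W xor X))
u6 = u2 xor Y = (X xor (~(W xor X))) xor Y
u7 = ~(u6 \/ X) = ~(((X xor (~(W xor X))) xor Y) \/ X)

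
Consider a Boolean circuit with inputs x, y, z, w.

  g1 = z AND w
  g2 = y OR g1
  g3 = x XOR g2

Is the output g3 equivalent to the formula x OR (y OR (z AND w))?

No

g1 = z AND w
g2 = y OR g1 = y OR (z AND w)
g3 = x XOR g2 = x XOR (y OR (z AND w))
At x=1, y=0, z=1, w=1: circuit gives 0, formula gives 1.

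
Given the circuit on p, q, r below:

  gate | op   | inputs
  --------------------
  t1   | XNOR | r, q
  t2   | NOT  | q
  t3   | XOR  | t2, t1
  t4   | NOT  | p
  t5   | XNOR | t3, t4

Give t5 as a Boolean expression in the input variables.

t1 = r XNOR q
t2 = NOT q
t3 = t2 XOR t1 = NOT q XOR (r XNOR q)
t4 = NOT p
t5 = t3 XNOR t4 = (NOT q XOR (r XNOR q)) XNOR NOT p

(NOT q XOR (r XNOR q)) XNOR NOT p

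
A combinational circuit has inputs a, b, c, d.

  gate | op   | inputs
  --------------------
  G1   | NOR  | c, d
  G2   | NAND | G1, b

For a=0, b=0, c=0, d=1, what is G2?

1

G1 = 0 NOR 1 = 0
G2 = 0 NAND 0 = 1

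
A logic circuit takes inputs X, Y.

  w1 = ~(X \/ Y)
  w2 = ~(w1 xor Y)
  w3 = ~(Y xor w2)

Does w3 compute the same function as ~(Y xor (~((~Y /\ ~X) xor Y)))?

Yes

w1 = ~(X \/ Y)
w2 = ~(w1 xor Y) = ~((~(X \/ Y)) xor Y)
w3 = ~(Y xor w2) = ~(Y xor (~((~(X \/ Y)) xor Y)))
At X=0, Y=1: circuit gives 0, formula gives 0.
At X=0, Y=0: circuit gives 1, formula gives 1.
Agrees on all 4 inputs.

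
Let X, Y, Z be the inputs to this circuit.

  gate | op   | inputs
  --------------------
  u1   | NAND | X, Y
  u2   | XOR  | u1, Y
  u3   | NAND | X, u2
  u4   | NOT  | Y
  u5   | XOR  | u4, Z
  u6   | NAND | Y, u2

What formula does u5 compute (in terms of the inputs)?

NOT Y XOR Z

u4 = NOT Y
u5 = u4 XOR Z = NOT Y XOR Z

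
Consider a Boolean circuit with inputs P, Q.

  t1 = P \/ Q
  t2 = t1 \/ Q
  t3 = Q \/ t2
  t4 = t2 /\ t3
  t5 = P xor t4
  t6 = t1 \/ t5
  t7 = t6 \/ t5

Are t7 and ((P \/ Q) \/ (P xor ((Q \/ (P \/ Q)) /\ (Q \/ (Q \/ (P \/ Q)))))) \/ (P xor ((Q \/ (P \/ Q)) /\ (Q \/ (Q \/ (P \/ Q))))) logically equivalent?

t1 = P \/ Q
t2 = t1 \/ Q = (P \/ Q) \/ Q
t3 = Q \/ t2 = Q \/ ((P \/ Q) \/ Q)
t4 = t2 /\ t3 = ((P \/ Q) \/ Q) /\ (Q \/ ((P \/ Q) \/ Q))
t5 = P xor t4 = P xor (((P \/ Q) \/ Q) /\ (Q \/ ((P \/ Q) \/ Q)))
t6 = t1 \/ t5 = (P \/ Q) \/ (P xor (((P \/ Q) \/ Q) /\ (Q \/ ((P \/ Q) \/ Q))))
t7 = t6 \/ t5 = ((P \/ Q) \/ (P xor (((P \/ Q) \/ Q) /\ (Q \/ ((P \/ Q) \/ Q))))) \/ (P xor (((P \/ Q) \/ Q) /\ (Q \/ ((P \/ Q) \/ Q))))
At P=0, Q=0: circuit gives 0, formula gives 0.
At P=0, Q=1: circuit gives 1, formula gives 1.
Agrees on all 4 inputs.

Yes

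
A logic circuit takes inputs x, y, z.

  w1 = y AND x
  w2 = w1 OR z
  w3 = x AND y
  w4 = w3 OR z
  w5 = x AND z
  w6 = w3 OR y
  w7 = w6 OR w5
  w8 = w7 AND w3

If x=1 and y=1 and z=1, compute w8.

1

w3 = 1 AND 1 = 1
w5 = 1 AND 1 = 1
w6 = 1 OR 1 = 1
w7 = 1 OR 1 = 1
w8 = 1 AND 1 = 1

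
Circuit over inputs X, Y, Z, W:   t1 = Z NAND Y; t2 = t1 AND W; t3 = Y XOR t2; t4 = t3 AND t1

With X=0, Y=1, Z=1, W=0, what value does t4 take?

0

t1 = 1 NAND 1 = 0
t2 = 0 AND 0 = 0
t3 = 1 XOR 0 = 1
t4 = 1 AND 0 = 0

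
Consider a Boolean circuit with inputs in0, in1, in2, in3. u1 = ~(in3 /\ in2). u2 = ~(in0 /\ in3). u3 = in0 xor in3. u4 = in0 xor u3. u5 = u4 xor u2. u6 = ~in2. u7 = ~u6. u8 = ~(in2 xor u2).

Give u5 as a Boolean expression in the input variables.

(in0 xor (in0 xor in3)) xor (~(in0 /\ in3))

u2 = ~(in0 /\ in3)
u3 = in0 xor in3
u4 = in0 xor u3 = in0 xor (in0 xor in3)
u5 = u4 xor u2 = (in0 xor (in0 xor in3)) xor (~(in0 /\ in3))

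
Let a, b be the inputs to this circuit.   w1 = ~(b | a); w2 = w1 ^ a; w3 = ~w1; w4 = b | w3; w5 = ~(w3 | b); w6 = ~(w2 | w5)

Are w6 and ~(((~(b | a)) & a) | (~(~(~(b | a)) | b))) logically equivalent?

No

w1 = ~(b | a)
w2 = w1 ^ a = (~(b | a)) ^ a
w3 = ~w1 = ~(~(b | a))
w5 = ~(w3 | b) = ~(~(~(b | a)) | b)
w6 = ~(w2 | w5) = ~(((~(b | a)) ^ a) | (~(~(~(b | a)) | b)))
At a=1, b=0: circuit gives 0, formula gives 1.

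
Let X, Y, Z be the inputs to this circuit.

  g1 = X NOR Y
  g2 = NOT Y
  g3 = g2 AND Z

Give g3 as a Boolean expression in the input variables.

NOT Y AND Z

g2 = NOT Y
g3 = g2 AND Z = NOT Y AND Z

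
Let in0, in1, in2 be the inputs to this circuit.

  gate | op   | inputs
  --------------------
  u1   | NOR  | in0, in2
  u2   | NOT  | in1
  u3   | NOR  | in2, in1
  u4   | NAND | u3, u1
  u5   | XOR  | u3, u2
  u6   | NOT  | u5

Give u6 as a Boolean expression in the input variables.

NOT ((in2 NOR in1) XOR NOT in1)

u2 = NOT in1
u3 = in2 NOR in1
u5 = u3 XOR u2 = (in2 NOR in1) XOR NOT in1
u6 = NOT u5 = NOT ((in2 NOR in1) XOR NOT in1)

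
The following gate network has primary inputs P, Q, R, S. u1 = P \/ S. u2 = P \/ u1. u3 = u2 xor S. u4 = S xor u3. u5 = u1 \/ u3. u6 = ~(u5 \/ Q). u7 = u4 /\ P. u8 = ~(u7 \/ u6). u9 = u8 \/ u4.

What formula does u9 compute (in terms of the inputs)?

(~(((S xor ((P \/ (P \/ S)) xor S)) /\ P) \/ (~(((P \/ S) \/ ((P \/ (P \/ S)) xor S)) \/ Q)))) \/ (S xor ((P \/ (P \/ S)) xor S))

u1 = P \/ S
u2 = P \/ u1 = P \/ (P \/ S)
u3 = u2 xor S = (P \/ (P \/ S)) xor S
u4 = S xor u3 = S xor ((P \/ (P \/ S)) xor S)
u5 = u1 \/ u3 = (P \/ S) \/ ((P \/ (P \/ S)) xor S)
u6 = ~(u5 \/ Q) = ~(((P \/ S) \/ ((P \/ (P \/ S)) xor S)) \/ Q)
u7 = u4 /\ P = (S xor ((P \/ (P \/ S)) xor S)) /\ P
u8 = ~(u7 \/ u6) = ~(((S xor ((P \/ (P \/ S)) xor S)) /\ P) \/ (~(((P \/ S) \/ ((P \/ (P \/ S)) xor S)) \/ Q)))
u9 = u8 \/ u4 = (~(((S xor ((P \/ (P \/ S)) xor S)) /\ P) \/ (~(((P \/ S) \/ ((P \/ (P \/ S)) xor S)) \/ Q)))) \/ (S xor ((P \/ (P \/ S)) xor S))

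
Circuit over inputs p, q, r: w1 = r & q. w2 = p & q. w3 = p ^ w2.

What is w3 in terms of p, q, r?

w2 = p & q
w3 = p ^ w2 = p ^ (p & q)

p ^ (p & q)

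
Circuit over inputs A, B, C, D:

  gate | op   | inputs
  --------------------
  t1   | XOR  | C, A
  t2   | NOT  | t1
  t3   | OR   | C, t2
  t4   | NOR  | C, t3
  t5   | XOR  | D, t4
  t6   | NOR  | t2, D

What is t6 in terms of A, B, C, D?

NOT (C XOR A) NOR D

t1 = C XOR A
t2 = NOT t1 = NOT (C XOR A)
t6 = t2 NOR D = NOT (C XOR A) NOR D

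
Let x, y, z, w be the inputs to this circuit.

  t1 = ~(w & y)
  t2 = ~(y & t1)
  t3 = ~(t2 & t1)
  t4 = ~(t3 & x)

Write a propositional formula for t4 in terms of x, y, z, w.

t1 = ~(w & y)
t2 = ~(y & t1) = ~(y & (~(w & y)))
t3 = ~(t2 & t1) = ~((~(y & (~(w & y)))) & (~(w & y)))
t4 = ~(t3 & x) = ~((~((~(y & (~(w & y)))) & (~(w & y)))) & x)

~((~((~(y & (~(w & y)))) & (~(w & y)))) & x)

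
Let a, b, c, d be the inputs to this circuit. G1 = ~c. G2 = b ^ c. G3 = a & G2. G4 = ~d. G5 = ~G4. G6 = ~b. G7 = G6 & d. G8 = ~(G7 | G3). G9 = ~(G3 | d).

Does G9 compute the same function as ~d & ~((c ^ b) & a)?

Yes

G2 = b ^ c
G3 = a & G2 = a & (b ^ c)
G9 = ~(G3 | d) = ~((a & (b ^ c)) | d)
At a=0, b=0, c=0, d=1: circuit gives 0, formula gives 0.
At a=0, b=0, c=0, d=0: circuit gives 1, formula gives 1.
Agrees on all 16 inputs.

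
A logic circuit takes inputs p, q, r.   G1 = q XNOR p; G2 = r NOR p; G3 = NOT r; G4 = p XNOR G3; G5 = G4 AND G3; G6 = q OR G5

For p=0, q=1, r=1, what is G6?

G3 = NOT 1 = 0
G4 = 0 XNOR 0 = 1
G5 = 1 AND 0 = 0
G6 = 1 OR 0 = 1

1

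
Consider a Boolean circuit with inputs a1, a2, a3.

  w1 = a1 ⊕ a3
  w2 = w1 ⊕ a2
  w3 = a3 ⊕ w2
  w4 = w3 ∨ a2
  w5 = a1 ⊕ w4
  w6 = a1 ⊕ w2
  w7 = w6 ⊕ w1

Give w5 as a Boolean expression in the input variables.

w1 = a1 ⊕ a3
w2 = w1 ⊕ a2 = (a1 ⊕ a3) ⊕ a2
w3 = a3 ⊕ w2 = a3 ⊕ ((a1 ⊕ a3) ⊕ a2)
w4 = w3 ∨ a2 = (a3 ⊕ ((a1 ⊕ a3) ⊕ a2)) ∨ a2
w5 = a1 ⊕ w4 = a1 ⊕ ((a3 ⊕ ((a1 ⊕ a3) ⊕ a2)) ∨ a2)

a1 ⊕ ((a3 ⊕ ((a1 ⊕ a3) ⊕ a2)) ∨ a2)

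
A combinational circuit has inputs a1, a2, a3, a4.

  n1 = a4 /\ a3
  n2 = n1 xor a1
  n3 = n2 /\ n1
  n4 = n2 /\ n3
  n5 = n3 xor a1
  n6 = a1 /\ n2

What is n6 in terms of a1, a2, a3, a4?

n1 = a4 /\ a3
n2 = n1 xor a1 = (a4 /\ a3) xor a1
n6 = a1 /\ n2 = a1 /\ ((a4 /\ a3) xor a1)

a1 /\ ((a4 /\ a3) xor a1)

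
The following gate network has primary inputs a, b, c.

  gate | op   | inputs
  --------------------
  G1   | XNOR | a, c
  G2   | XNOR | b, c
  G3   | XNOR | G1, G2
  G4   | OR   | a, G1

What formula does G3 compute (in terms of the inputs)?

(a XNOR c) XNOR (b XNOR c)

G1 = a XNOR c
G2 = b XNOR c
G3 = G1 XNOR G2 = (a XNOR c) XNOR (b XNOR c)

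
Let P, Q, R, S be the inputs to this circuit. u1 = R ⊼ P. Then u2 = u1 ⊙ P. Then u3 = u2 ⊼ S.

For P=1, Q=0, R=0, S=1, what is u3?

u1 = 0 ⊼ 1 = 1
u2 = 1 ⊙ 1 = 1
u3 = 1 ⊼ 1 = 0

0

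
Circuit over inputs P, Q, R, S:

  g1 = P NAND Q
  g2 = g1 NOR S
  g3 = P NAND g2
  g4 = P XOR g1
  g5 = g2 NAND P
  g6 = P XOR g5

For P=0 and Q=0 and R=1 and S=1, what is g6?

g1 = 0 NAND 0 = 1
g2 = 1 NOR 1 = 0
g5 = 0 NAND 0 = 1
g6 = 0 XOR 1 = 1

1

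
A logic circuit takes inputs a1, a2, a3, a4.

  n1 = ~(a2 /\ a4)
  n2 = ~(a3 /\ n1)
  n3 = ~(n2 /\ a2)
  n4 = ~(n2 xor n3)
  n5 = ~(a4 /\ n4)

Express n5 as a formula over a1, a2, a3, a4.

~(a4 /\ (~((~(a3 /\ (~(a2 /\ a4)))) xor (~((~(a3 /\ (~(a2 /\ a4)))) /\ a2)))))

n1 = ~(a2 /\ a4)
n2 = ~(a3 /\ n1) = ~(a3 /\ (~(a2 /\ a4)))
n3 = ~(n2 /\ a2) = ~((~(a3 /\ (~(a2 /\ a4)))) /\ a2)
n4 = ~(n2 xor n3) = ~((~(a3 /\ (~(a2 /\ a4)))) xor (~((~(a3 /\ (~(a2 /\ a4)))) /\ a2)))
n5 = ~(a4 /\ n4) = ~(a4 /\ (~((~(a3 /\ (~(a2 /\ a4)))) xor (~((~(a3 /\ (~(a2 /\ a4)))) /\ a2)))))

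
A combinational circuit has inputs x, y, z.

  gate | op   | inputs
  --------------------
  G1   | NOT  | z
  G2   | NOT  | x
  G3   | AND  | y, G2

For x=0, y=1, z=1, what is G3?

1

G2 = NOT 0 = 1
G3 = 1 AND 1 = 1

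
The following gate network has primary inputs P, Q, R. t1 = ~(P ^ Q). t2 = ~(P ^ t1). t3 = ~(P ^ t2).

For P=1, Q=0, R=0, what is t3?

0

t1 = ~(1 ^ 0) = 0
t2 = ~(1 ^ 0) = 0
t3 = ~(1 ^ 0) = 0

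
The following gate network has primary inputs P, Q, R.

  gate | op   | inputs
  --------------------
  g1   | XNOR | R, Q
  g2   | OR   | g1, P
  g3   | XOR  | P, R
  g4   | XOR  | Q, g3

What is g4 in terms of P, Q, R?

g3 = P XOR R
g4 = Q XOR g3 = Q XOR (P XOR R)

Q XOR (P XOR R)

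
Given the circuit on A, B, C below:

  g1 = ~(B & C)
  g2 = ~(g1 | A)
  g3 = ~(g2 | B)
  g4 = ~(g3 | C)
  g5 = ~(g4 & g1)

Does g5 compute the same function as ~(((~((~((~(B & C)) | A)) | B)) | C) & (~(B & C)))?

g1 = ~(B & C)
g2 = ~(g1 | A) = ~((~(B & C)) | A)
g3 = ~(g2 | B) = ~((~((~(B & C)) | A)) | B)
g4 = ~(g3 | C) = ~((~((~((~(B & C)) | A)) | B)) | C)
g5 = ~(g4 & g1) = ~((~((~((~((~(B & C)) | A)) | B)) | C)) & (~(B & C)))
At A=0, B=0, C=0: circuit gives 1, formula gives 0.

No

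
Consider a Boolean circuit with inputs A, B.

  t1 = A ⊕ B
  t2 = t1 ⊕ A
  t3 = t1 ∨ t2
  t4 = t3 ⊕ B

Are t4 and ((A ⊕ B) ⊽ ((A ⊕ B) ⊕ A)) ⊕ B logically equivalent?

t1 = A ⊕ B
t2 = t1 ⊕ A = (A ⊕ B) ⊕ A
t3 = t1 ∨ t2 = (A ⊕ B) ∨ ((A ⊕ B) ⊕ A)
t4 = t3 ⊕ B = ((A ⊕ B) ∨ ((A ⊕ B) ⊕ A)) ⊕ B
At A=0, B=0: circuit gives 0, formula gives 1.

No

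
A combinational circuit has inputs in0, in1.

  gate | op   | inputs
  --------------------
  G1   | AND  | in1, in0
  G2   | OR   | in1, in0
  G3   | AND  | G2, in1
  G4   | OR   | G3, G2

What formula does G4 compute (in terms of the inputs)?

((in1 OR in0) AND in1) OR (in1 OR in0)

G2 = in1 OR in0
G3 = G2 AND in1 = (in1 OR in0) AND in1
G4 = G3 OR G2 = ((in1 OR in0) AND in1) OR (in1 OR in0)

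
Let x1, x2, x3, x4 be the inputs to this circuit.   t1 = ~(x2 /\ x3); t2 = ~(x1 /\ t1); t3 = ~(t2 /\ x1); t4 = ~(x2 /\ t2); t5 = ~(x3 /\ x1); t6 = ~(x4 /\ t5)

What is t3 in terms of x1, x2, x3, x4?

~((~(x1 /\ (~(x2 /\ x3)))) /\ x1)

t1 = ~(x2 /\ x3)
t2 = ~(x1 /\ t1) = ~(x1 /\ (~(x2 /\ x3)))
t3 = ~(t2 /\ x1) = ~((~(x1 /\ (~(x2 /\ x3)))) /\ x1)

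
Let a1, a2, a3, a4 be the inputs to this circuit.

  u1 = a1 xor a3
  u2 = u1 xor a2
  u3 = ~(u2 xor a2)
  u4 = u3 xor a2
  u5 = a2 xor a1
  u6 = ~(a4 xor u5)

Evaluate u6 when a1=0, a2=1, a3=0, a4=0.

u5 = 1 xor 0 = 1
u6 = ~(0 xor 1) = 0

0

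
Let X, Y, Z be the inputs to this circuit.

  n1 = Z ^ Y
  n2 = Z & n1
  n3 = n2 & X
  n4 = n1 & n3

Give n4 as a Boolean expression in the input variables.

n1 = Z ^ Y
n2 = Z & n1 = Z & (Z ^ Y)
n3 = n2 & X = (Z & (Z ^ Y)) & X
n4 = n1 & n3 = (Z ^ Y) & ((Z & (Z ^ Y)) & X)

(Z ^ Y) & ((Z & (Z ^ Y)) & X)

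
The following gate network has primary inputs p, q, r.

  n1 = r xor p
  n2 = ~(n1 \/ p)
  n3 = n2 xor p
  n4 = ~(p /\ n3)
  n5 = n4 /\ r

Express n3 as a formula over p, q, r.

n1 = r xor p
n2 = ~(n1 \/ p) = ~((r xor p) \/ p)
n3 = n2 xor p = (~((r xor p) \/ p)) xor p

(~((r xor p) \/ p)) xor p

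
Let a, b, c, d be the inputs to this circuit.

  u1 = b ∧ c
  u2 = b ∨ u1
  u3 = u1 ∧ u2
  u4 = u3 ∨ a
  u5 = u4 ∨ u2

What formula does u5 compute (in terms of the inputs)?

u1 = b ∧ c
u2 = b ∨ u1 = b ∨ (b ∧ c)
u3 = u1 ∧ u2 = (b ∧ c) ∧ (b ∨ (b ∧ c))
u4 = u3 ∨ a = ((b ∧ c) ∧ (b ∨ (b ∧ c))) ∨ a
u5 = u4 ∨ u2 = (((b ∧ c) ∧ (b ∨ (b ∧ c))) ∨ a) ∨ (b ∨ (b ∧ c))

(((b ∧ c) ∧ (b ∨ (b ∧ c))) ∨ a) ∨ (b ∨ (b ∧ c))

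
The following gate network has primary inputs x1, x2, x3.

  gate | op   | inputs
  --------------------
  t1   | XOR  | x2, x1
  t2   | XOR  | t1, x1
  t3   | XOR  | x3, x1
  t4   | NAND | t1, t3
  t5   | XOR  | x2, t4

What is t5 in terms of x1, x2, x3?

x2 XOR ((x2 XOR x1) NAND (x3 XOR x1))

t1 = x2 XOR x1
t3 = x3 XOR x1
t4 = t1 NAND t3 = (x2 XOR x1) NAND (x3 XOR x1)
t5 = x2 XOR t4 = x2 XOR ((x2 XOR x1) NAND (x3 XOR x1))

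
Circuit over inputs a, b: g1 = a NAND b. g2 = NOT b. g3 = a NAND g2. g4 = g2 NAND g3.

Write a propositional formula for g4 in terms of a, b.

NOT b NAND (a NAND NOT b)

g2 = NOT b
g3 = a NAND g2 = a NAND NOT b
g4 = g2 NAND g3 = NOT b NAND (a NAND NOT b)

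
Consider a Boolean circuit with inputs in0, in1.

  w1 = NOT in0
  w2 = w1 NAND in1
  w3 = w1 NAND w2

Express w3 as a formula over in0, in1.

NOT in0 NAND (NOT in0 NAND in1)

w1 = NOT in0
w2 = w1 NAND in1 = NOT in0 NAND in1
w3 = w1 NAND w2 = NOT in0 NAND (NOT in0 NAND in1)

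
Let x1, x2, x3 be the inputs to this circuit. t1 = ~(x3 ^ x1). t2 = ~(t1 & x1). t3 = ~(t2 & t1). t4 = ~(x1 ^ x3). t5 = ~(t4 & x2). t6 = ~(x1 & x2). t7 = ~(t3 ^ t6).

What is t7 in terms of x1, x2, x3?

t1 = ~(x3 ^ x1)
t2 = ~(t1 & x1) = ~((~(x3 ^ x1)) & x1)
t3 = ~(t2 & t1) = ~((~((~(x3 ^ x1)) & x1)) & (~(x3 ^ x1)))
t6 = ~(x1 & x2)
t7 = ~(t3 ^ t6) = ~((~((~((~(x3 ^ x1)) & x1)) & (~(x3 ^ x1)))) ^ (~(x1 & x2)))

~((~((~((~(x3 ^ x1)) & x1)) & (~(x3 ^ x1)))) ^ (~(x1 & x2)))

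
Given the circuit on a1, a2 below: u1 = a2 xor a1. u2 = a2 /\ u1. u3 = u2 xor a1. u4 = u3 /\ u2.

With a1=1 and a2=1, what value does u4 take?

0

u1 = 1 xor 1 = 0
u2 = 1 /\ 0 = 0
u3 = 0 xor 1 = 1
u4 = 1 /\ 0 = 0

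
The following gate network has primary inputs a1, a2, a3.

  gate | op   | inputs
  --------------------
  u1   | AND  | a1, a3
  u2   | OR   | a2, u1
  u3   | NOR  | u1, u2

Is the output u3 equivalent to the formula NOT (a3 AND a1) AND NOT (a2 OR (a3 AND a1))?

u1 = a1 AND a3
u2 = a2 OR u1 = a2 OR (a1 AND a3)
u3 = u1 NOR u2 = (a1 AND a3) NOR (a2 OR (a1 AND a3))
At a1=0, a2=1, a3=0: circuit gives 0, formula gives 0.
At a1=0, a2=0, a3=0: circuit gives 1, formula gives 1.
Agrees on all 8 inputs.

Yes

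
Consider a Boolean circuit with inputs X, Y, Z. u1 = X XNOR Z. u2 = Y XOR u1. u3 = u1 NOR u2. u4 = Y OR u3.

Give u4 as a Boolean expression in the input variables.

Y OR ((X XNOR Z) NOR (Y XOR (X XNOR Z)))

u1 = X XNOR Z
u2 = Y XOR u1 = Y XOR (X XNOR Z)
u3 = u1 NOR u2 = (X XNOR Z) NOR (Y XOR (X XNOR Z))
u4 = Y OR u3 = Y OR ((X XNOR Z) NOR (Y XOR (X XNOR Z)))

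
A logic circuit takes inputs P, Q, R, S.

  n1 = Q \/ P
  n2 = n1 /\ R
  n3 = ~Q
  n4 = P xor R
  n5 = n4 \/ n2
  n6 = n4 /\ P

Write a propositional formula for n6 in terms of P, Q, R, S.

n4 = P xor R
n6 = n4 /\ P = (P xor R) /\ P

(P xor R) /\ P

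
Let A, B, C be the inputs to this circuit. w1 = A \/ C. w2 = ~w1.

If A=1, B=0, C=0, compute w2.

w1 = 1 \/ 0 = 1
w2 = ~1 = 0

0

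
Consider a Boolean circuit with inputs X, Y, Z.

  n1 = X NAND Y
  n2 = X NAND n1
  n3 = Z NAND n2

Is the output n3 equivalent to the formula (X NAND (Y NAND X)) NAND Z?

n1 = X NAND Y
n2 = X NAND n1 = X NAND (X NAND Y)
n3 = Z NAND n2 = Z NAND (X NAND (X NAND Y))
At X=0, Y=0, Z=1: circuit gives 0, formula gives 0.
At X=0, Y=0, Z=0: circuit gives 1, formula gives 1.
Agrees on all 8 inputs.

Yes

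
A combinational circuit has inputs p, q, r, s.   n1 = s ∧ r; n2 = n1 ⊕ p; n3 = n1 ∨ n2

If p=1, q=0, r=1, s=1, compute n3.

1

n1 = 1 ∧ 1 = 1
n2 = 1 ⊕ 1 = 0
n3 = 1 ∨ 0 = 1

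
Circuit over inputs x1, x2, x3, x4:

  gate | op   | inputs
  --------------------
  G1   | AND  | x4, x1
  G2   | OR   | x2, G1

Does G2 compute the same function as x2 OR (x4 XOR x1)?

No

G1 = x4 AND x1
G2 = x2 OR G1 = x2 OR (x4 AND x1)
At x1=0, x2=0, x3=0, x4=1: circuit gives 0, formula gives 1.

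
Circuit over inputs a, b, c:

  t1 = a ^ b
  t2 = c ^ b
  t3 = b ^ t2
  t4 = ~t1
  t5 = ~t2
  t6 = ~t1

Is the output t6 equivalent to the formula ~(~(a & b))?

No

t1 = a ^ b
t6 = ~t1 = ~(a ^ b)
At a=0, b=0, c=0: circuit gives 1, formula gives 0.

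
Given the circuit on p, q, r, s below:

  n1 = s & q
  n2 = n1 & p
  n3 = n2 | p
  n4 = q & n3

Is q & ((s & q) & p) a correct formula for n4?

n1 = s & q
n2 = n1 & p = (s & q) & p
n3 = n2 | p = ((s & q) & p) | p
n4 = q & n3 = q & (((s & q) & p) | p)
At p=1, q=1, r=0, s=0: circuit gives 1, formula gives 0.

No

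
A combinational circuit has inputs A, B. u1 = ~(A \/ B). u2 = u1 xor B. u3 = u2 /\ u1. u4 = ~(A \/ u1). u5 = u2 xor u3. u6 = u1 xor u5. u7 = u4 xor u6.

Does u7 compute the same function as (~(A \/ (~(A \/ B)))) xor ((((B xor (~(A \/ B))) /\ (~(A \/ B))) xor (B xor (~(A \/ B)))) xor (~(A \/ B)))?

u1 = ~(A \/ B)
u2 = u1 xor B = (~(A \/ B)) xor B
u3 = u2 /\ u1 = ((~(A \/ B)) xor B) /\ (~(A \/ B))
u4 = ~(A \/ u1) = ~(A \/ (~(A \/ B)))
u5 = u2 xor u3 = ((~(A \/ B)) xor B) xor (((~(A \/ B)) xor B) /\ (~(A \/ B)))
u6 = u1 xor u5 = (~(A \/ B)) xor (((~(A \/ B)) xor B) xor (((~(A \/ B)) xor B) /\ (~(A \/ B))))
u7 = u4 xor u6 = (~(A \/ (~(A \/ B)))) xor ((~(A \/ B)) xor (((~(A \/ B)) xor B) xor (((~(A \/ B)) xor B) /\ (~(A \/ B)))))
At A=0, B=1: circuit gives 0, formula gives 0.
At A=0, B=0: circuit gives 1, formula gives 1.
Agrees on all 4 inputs.

Yes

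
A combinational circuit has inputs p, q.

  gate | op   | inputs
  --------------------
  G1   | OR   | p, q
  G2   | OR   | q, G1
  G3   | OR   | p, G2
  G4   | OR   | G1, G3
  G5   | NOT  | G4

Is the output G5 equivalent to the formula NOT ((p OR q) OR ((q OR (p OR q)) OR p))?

G1 = p OR q
G2 = q OR G1 = q OR (p OR q)
G3 = p OR G2 = p OR (q OR (p OR q))
G4 = G1 OR G3 = (p OR q) OR (p OR (q OR (p OR q)))
G5 = NOT G4 = NOT ((p OR q) OR (p OR (q OR (p OR q))))
At p=0, q=1: circuit gives 0, formula gives 0.
At p=0, q=0: circuit gives 1, formula gives 1.
Agrees on all 4 inputs.

Yes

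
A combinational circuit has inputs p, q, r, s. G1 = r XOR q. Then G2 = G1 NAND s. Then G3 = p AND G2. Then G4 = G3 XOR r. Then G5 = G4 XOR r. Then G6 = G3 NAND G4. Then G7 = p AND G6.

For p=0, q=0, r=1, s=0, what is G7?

G1 = 1 XOR 0 = 1
G2 = 1 NAND 0 = 1
G3 = 0 AND 1 = 0
G4 = 0 XOR 1 = 1
G6 = 0 NAND 1 = 1
G7 = 0 AND 1 = 0

0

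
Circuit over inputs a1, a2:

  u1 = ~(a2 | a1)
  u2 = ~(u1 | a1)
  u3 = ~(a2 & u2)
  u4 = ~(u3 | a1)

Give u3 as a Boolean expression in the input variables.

~(a2 & (~((~(a2 | a1)) | a1)))

u1 = ~(a2 | a1)
u2 = ~(u1 | a1) = ~((~(a2 | a1)) | a1)
u3 = ~(a2 & u2) = ~(a2 & (~((~(a2 | a1)) | a1)))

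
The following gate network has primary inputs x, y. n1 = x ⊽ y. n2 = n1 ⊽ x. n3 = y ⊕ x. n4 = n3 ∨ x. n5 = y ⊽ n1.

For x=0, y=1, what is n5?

n1 = 0 ⊽ 1 = 0
n5 = 1 ⊽ 0 = 0

0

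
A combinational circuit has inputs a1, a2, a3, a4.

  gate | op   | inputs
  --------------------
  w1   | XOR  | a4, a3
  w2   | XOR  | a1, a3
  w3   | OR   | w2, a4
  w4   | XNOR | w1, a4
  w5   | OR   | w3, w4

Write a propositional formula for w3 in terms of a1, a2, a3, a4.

w2 = a1 XOR a3
w3 = w2 OR a4 = (a1 XOR a3) OR a4

(a1 XOR a3) OR a4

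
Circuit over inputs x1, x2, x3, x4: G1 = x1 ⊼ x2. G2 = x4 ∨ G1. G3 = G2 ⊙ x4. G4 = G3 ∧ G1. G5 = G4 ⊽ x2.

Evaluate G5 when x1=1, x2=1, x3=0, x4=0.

G1 = 1 ⊼ 1 = 0
G2 = 0 ∨ 0 = 0
G3 = 0 ⊙ 0 = 1
G4 = 1 ∧ 0 = 0
G5 = 0 ⊽ 1 = 0

0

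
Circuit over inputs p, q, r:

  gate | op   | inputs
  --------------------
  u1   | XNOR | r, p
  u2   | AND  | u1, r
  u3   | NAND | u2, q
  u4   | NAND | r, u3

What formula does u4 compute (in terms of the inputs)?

r NAND (((r XNOR p) AND r) NAND q)

u1 = r XNOR p
u2 = u1 AND r = (r XNOR p) AND r
u3 = u2 NAND q = ((r XNOR p) AND r) NAND q
u4 = r NAND u3 = r NAND (((r XNOR p) AND r) NAND q)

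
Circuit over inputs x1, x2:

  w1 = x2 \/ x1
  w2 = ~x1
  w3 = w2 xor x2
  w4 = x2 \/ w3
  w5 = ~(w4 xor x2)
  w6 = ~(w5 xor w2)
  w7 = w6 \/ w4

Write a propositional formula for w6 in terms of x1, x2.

~((~((x2 \/ (~x1 xor x2)) xor x2)) xor ~x1)

w2 = ~x1
w3 = w2 xor x2 = ~x1 xor x2
w4 = x2 \/ w3 = x2 \/ (~x1 xor x2)
w5 = ~(w4 xor x2) = ~((x2 \/ (~x1 xor x2)) xor x2)
w6 = ~(w5 xor w2) = ~((~((x2 \/ (~x1 xor x2)) xor x2)) xor ~x1)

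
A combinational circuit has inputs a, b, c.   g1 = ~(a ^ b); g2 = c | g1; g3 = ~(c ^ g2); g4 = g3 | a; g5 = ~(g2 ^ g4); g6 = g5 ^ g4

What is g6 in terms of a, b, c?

g1 = ~(a ^ b)
g2 = c | g1 = c | (~(a ^ b))
g3 = ~(c ^ g2) = ~(c ^ (c | (~(a ^ b))))
g4 = g3 | a = (~(c ^ (c | (~(a ^ b))))) | a
g5 = ~(g2 ^ g4) = ~((c | (~(a ^ b))) ^ ((~(c ^ (c | (~(a ^ b))))) | a))
g6 = g5 ^ g4 = (~((c | (~(a ^ b))) ^ ((~(c ^ (c | (~(a ^ b))))) | a))) ^ ((~(c ^ (c | (~(a ^ b))))) | a)

(~((c | (~(a ^ b))) ^ ((~(c ^ (c | (~(a ^ b))))) | a))) ^ ((~(c ^ (c | (~(a ^ b))))) | a)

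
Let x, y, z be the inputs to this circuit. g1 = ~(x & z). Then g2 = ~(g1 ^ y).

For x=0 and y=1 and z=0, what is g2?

g1 = ~(0 & 0) = 1
g2 = ~(1 ^ 1) = 1

1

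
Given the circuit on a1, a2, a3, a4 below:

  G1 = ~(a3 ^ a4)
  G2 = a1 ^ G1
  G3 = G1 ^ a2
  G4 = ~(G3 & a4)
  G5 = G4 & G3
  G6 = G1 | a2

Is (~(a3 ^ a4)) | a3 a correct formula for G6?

G1 = ~(a3 ^ a4)
G6 = G1 | a2 = (~(a3 ^ a4)) | a2
At a1=0, a2=0, a3=1, a4=0: circuit gives 0, formula gives 1.

No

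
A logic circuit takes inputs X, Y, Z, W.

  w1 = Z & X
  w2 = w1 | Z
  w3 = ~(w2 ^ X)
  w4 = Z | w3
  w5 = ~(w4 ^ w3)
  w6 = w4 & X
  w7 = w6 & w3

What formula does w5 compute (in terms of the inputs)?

~((Z | (~(((Z & X) | Z) ^ X))) ^ (~(((Z & X) | Z) ^ X)))

w1 = Z & X
w2 = w1 | Z = (Z & X) | Z
w3 = ~(w2 ^ X) = ~(((Z & X) | Z) ^ X)
w4 = Z | w3 = Z | (~(((Z & X) | Z) ^ X))
w5 = ~(w4 ^ w3) = ~((Z | (~(((Z & X) | Z) ^ X))) ^ (~(((Z & X) | Z) ^ X)))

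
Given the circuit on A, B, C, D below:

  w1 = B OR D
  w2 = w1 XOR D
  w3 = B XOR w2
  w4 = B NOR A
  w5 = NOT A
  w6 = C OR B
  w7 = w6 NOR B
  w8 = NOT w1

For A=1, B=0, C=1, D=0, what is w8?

1

w1 = 0 OR 0 = 0
w8 = NOT 0 = 1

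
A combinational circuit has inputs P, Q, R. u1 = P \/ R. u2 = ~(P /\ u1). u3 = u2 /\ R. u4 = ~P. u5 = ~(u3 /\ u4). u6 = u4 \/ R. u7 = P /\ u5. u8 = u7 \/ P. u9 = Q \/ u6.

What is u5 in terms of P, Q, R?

~(((~(P /\ (P \/ R))) /\ R) /\ ~P)

u1 = P \/ R
u2 = ~(P /\ u1) = ~(P /\ (P \/ R))
u3 = u2 /\ R = (~(P /\ (P \/ R))) /\ R
u4 = ~P
u5 = ~(u3 /\ u4) = ~(((~(P /\ (P \/ R))) /\ R) /\ ~P)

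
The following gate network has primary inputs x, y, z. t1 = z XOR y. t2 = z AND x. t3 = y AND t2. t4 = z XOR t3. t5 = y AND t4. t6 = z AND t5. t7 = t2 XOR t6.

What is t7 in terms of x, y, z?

t2 = z AND x
t3 = y AND t2 = y AND (z AND x)
t4 = z XOR t3 = z XOR (y AND (z AND x))
t5 = y AND t4 = y AND (z XOR (y AND (z AND x)))
t6 = z AND t5 = z AND (y AND (z XOR (y AND (z AND x))))
t7 = t2 XOR t6 = (z AND x) XOR (z AND (y AND (z XOR (y AND (z AND x)))))

(z AND x) XOR (z AND (y AND (z XOR (y AND (z AND x)))))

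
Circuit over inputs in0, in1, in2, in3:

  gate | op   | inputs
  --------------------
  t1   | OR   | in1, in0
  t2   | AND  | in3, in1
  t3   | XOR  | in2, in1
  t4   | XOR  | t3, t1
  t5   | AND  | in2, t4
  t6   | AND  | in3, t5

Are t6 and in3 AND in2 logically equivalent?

No

t1 = in1 OR in0
t3 = in2 XOR in1
t4 = t3 XOR t1 = (in2 XOR in1) XOR (in1 OR in0)
t5 = in2 AND t4 = in2 AND ((in2 XOR in1) XOR (in1 OR in0))
t6 = in3 AND t5 = in3 AND (in2 AND ((in2 XOR in1) XOR (in1 OR in0)))
At in0=1, in1=0, in2=1, in3=1: circuit gives 0, formula gives 1.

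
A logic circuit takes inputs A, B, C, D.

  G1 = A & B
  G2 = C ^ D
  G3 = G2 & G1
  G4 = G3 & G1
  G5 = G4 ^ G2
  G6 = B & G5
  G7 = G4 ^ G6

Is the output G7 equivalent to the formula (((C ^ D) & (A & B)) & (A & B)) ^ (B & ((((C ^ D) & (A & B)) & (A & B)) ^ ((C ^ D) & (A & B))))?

G1 = A & B
G2 = C ^ D
G3 = G2 & G1 = (C ^ D) & (A & B)
G4 = G3 & G1 = ((C ^ D) & (A & B)) & (A & B)
G5 = G4 ^ G2 = (((C ^ D) & (A & B)) & (A & B)) ^ (C ^ D)
G6 = B & G5 = B & ((((C ^ D) & (A & B)) & (A & B)) ^ (C ^ D))
G7 = G4 ^ G6 = (((C ^ D) & (A & B)) & (A & B)) ^ (B & ((((C ^ D) & (A & B)) & (A & B)) ^ (C ^ D)))
At A=0, B=1, C=0, D=1: circuit gives 1, formula gives 0.

No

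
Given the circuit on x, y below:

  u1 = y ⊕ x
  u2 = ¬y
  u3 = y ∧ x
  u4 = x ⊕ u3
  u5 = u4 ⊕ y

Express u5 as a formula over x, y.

(x ⊕ (y ∧ x)) ⊕ y

u3 = y ∧ x
u4 = x ⊕ u3 = x ⊕ (y ∧ x)
u5 = u4 ⊕ y = (x ⊕ (y ∧ x)) ⊕ y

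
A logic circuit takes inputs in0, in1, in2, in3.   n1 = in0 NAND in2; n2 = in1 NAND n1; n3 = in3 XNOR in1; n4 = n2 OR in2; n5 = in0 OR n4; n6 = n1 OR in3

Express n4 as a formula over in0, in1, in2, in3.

(in1 NAND (in0 NAND in2)) OR in2

n1 = in0 NAND in2
n2 = in1 NAND n1 = in1 NAND (in0 NAND in2)
n4 = n2 OR in2 = (in1 NAND (in0 NAND in2)) OR in2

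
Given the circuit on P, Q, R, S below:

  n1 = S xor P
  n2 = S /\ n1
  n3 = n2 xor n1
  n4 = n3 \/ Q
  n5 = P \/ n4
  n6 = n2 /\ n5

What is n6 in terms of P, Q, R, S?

(S /\ (S xor P)) /\ (P \/ (((S /\ (S xor P)) xor (S xor P)) \/ Q))

n1 = S xor P
n2 = S /\ n1 = S /\ (S xor P)
n3 = n2 xor n1 = (S /\ (S xor P)) xor (S xor P)
n4 = n3 \/ Q = ((S /\ (S xor P)) xor (S xor P)) \/ Q
n5 = P \/ n4 = P \/ (((S /\ (S xor P)) xor (S xor P)) \/ Q)
n6 = n2 /\ n5 = (S /\ (S xor P)) /\ (P \/ (((S /\ (S xor P)) xor (S xor P)) \/ Q))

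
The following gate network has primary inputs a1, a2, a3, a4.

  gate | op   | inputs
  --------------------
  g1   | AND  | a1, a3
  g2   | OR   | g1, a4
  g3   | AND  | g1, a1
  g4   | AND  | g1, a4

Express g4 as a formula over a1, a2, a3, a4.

(a1 AND a3) AND a4

g1 = a1 AND a3
g4 = g1 AND a4 = (a1 AND a3) AND a4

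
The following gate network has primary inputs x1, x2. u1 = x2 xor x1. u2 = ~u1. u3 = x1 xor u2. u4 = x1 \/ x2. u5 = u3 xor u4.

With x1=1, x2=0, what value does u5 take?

0

u1 = 0 xor 1 = 1
u2 = ~1 = 0
u3 = 1 xor 0 = 1
u4 = 1 \/ 0 = 1
u5 = 1 xor 1 = 0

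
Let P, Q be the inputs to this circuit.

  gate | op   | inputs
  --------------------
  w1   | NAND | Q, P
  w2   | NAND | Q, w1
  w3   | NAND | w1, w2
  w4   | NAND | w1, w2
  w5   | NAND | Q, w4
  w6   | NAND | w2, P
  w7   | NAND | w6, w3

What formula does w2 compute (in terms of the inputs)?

w1 = Q NAND P
w2 = Q NAND w1 = Q NAND (Q NAND P)

Q NAND (Q NAND P)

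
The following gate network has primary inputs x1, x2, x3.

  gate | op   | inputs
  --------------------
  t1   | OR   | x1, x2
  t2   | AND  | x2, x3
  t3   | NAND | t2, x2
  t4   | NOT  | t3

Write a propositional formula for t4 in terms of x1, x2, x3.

t2 = x2 AND x3
t3 = t2 NAND x2 = (x2 AND x3) NAND x2
t4 = NOT t3 = NOT ((x2 AND x3) NAND x2)

NOT ((x2 AND x3) NAND x2)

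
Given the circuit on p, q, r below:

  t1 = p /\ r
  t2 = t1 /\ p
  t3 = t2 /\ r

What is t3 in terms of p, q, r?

((p /\ r) /\ p) /\ r

t1 = p /\ r
t2 = t1 /\ p = (p /\ r) /\ p
t3 = t2 /\ r = ((p /\ r) /\ p) /\ r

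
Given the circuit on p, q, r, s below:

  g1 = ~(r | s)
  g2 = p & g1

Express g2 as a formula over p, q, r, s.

p & (~(r | s))

g1 = ~(r | s)
g2 = p & g1 = p & (~(r | s))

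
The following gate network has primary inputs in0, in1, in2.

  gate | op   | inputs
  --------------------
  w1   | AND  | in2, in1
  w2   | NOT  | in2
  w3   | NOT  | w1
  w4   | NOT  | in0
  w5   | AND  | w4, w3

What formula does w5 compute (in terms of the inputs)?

w1 = in2 AND in1
w3 = NOT w1 = NOT (in2 AND in1)
w4 = NOT in0
w5 = w4 AND w3 = NOT in0 AND NOT (in2 AND in1)

NOT in0 AND NOT (in2 AND in1)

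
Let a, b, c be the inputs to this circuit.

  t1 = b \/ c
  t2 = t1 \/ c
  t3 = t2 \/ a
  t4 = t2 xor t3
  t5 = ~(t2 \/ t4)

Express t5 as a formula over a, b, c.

~(((b \/ c) \/ c) \/ (((b \/ c) \/ c) xor (((b \/ c) \/ c) \/ a)))

t1 = b \/ c
t2 = t1 \/ c = (b \/ c) \/ c
t3 = t2 \/ a = ((b \/ c) \/ c) \/ a
t4 = t2 xor t3 = ((b \/ c) \/ c) xor (((b \/ c) \/ c) \/ a)
t5 = ~(t2 \/ t4) = ~(((b \/ c) \/ c) \/ (((b \/ c) \/ c) xor (((b \/ c) \/ c) \/ a)))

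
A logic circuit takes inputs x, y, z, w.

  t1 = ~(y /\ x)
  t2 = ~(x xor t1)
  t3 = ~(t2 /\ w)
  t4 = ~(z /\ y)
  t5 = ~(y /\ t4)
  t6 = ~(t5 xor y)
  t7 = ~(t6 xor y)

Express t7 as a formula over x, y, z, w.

t4 = ~(z /\ y)
t5 = ~(y /\ t4) = ~(y /\ (~(z /\ y)))
t6 = ~(t5 xor y) = ~((~(y /\ (~(z /\ y)))) xor y)
t7 = ~(t6 xor y) = ~((~((~(y /\ (~(z /\ y)))) xor y)) xor y)

~((~((~(y /\ (~(z /\ y)))) xor y)) xor y)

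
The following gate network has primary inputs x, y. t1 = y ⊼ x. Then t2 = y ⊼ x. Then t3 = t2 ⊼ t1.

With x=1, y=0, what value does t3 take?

0

t1 = 0 ⊼ 1 = 1
t2 = 0 ⊼ 1 = 1
t3 = 1 ⊼ 1 = 0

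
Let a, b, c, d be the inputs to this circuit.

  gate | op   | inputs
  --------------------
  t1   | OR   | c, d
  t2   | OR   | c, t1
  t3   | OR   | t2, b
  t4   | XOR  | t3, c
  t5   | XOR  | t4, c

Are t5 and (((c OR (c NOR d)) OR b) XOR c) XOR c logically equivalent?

No

t1 = c OR d
t2 = c OR t1 = c OR (c OR d)
t3 = t2 OR b = (c OR (c OR d)) OR b
t4 = t3 XOR c = ((c OR (c OR d)) OR b) XOR c
t5 = t4 XOR c = (((c OR (c OR d)) OR b) XOR c) XOR c
At a=0, b=0, c=0, d=0: circuit gives 0, formula gives 1.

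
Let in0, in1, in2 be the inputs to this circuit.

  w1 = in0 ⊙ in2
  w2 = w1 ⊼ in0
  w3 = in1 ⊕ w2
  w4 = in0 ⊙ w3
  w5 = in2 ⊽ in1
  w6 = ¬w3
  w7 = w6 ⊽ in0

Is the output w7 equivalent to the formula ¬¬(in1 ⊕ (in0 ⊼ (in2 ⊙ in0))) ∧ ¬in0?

w1 = in0 ⊙ in2
w2 = w1 ⊼ in0 = (in0 ⊙ in2) ⊼ in0
w3 = in1 ⊕ w2 = in1 ⊕ ((in0 ⊙ in2) ⊼ in0)
w6 = ¬w3 = ¬(in1 ⊕ ((in0 ⊙ in2) ⊼ in0))
w7 = w6 ⊽ in0 = ¬(in1 ⊕ ((in0 ⊙ in2) ⊼ in0)) ⊽ in0
At in0=0, in1=1, in2=0: circuit gives 0, formula gives 0.
At in0=0, in1=0, in2=0: circuit gives 1, formula gives 1.
Agrees on all 8 inputs.

Yes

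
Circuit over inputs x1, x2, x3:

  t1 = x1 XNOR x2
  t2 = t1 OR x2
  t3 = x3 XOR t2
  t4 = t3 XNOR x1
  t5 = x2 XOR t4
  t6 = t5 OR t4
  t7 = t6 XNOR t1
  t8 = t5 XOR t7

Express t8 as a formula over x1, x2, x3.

(x2 XOR ((x3 XOR ((x1 XNOR x2) OR x2)) XNOR x1)) XOR (((x2 XOR ((x3 XOR ((x1 XNOR x2) OR x2)) XNOR x1)) OR ((x3 XOR ((x1 XNOR x2) OR x2)) XNOR x1)) XNOR (x1 XNOR x2))

t1 = x1 XNOR x2
t2 = t1 OR x2 = (x1 XNOR x2) OR x2
t3 = x3 XOR t2 = x3 XOR ((x1 XNOR x2) OR x2)
t4 = t3 XNOR x1 = (x3 XOR ((x1 XNOR x2) OR x2)) XNOR x1
t5 = x2 XOR t4 = x2 XOR ((x3 XOR ((x1 XNOR x2) OR x2)) XNOR x1)
t6 = t5 OR t4 = (x2 XOR ((x3 XOR ((x1 XNOR x2) OR x2)) XNOR x1)) OR ((x3 XOR ((x1 XNOR x2) OR x2)) XNOR x1)
t7 = t6 XNOR t1 = ((x2 XOR ((x3 XOR ((x1 XNOR x2) OR x2)) XNOR x1)) OR ((x3 XOR ((x1 XNOR x2) OR x2)) XNOR x1)) XNOR (x1 XNOR x2)
t8 = t5 XOR t7 = (x2 XOR ((x3 XOR ((x1 XNOR x2) OR x2)) XNOR x1)) XOR (((x2 XOR ((x3 XOR ((x1 XNOR x2) OR x2)) XNOR x1)) OR ((x3 XOR ((x1 XNOR x2) OR x2)) XNOR x1)) XNOR (x1 XNOR x2))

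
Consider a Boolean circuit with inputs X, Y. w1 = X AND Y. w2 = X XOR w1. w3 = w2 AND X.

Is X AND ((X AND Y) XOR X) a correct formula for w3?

w1 = X AND Y
w2 = X XOR w1 = X XOR (X AND Y)
w3 = w2 AND X = (X XOR (X AND Y)) AND X
At X=0, Y=0: circuit gives 0, formula gives 0.
At X=1, Y=0: circuit gives 1, formula gives 1.
Agrees on all 4 inputs.

Yes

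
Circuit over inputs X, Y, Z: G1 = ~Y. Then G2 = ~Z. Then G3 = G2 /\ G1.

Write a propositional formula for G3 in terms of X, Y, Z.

G1 = ~Y
G2 = ~Z
G3 = G2 /\ G1 = ~Z /\ ~Y

~Z /\ ~Y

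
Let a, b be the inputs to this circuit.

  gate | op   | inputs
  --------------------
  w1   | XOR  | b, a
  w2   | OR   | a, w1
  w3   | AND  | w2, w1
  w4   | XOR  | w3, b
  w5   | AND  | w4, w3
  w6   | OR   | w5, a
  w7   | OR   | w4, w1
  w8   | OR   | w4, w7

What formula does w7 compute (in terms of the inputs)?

w1 = b XOR a
w2 = a OR w1 = a OR (b XOR a)
w3 = w2 AND w1 = (a OR (b XOR a)) AND (b XOR a)
w4 = w3 XOR b = ((a OR (b XOR a)) AND (b XOR a)) XOR b
w7 = w4 OR w1 = (((a OR (b XOR a)) AND (b XOR a)) XOR b) OR (b XOR a)

(((a OR (b XOR a)) AND (b XOR a)) XOR b) OR (b XOR a)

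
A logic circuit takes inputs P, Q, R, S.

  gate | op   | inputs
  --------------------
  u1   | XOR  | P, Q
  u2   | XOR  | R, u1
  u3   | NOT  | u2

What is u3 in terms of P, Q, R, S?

NOT (R XOR (P XOR Q))

u1 = P XOR Q
u2 = R XOR u1 = R XOR (P XOR Q)
u3 = NOT u2 = NOT (R XOR (P XOR Q))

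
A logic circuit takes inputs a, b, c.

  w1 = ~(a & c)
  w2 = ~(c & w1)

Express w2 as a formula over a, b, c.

w1 = ~(a & c)
w2 = ~(c & w1) = ~(c & (~(a & c)))

~(c & (~(a & c)))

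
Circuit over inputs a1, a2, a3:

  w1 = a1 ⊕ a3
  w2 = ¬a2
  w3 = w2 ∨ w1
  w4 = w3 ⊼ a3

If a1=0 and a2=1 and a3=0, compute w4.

w1 = 0 ⊕ 0 = 0
w2 = ¬1 = 0
w3 = 0 ∨ 0 = 0
w4 = 0 ⊼ 0 = 1

1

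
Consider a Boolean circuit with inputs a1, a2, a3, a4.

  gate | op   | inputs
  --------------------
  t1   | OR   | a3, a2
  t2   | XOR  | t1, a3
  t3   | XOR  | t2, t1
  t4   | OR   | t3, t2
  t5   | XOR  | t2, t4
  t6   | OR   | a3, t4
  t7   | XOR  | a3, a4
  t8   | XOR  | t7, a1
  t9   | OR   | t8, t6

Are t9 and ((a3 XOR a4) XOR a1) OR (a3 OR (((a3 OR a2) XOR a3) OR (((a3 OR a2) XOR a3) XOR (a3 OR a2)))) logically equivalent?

t1 = a3 OR a2
t2 = t1 XOR a3 = (a3 OR a2) XOR a3
t3 = t2 XOR t1 = ((a3 OR a2) XOR a3) XOR (a3 OR a2)
t4 = t3 OR t2 = (((a3 OR a2) XOR a3) XOR (a3 OR a2)) OR ((a3 OR a2) XOR a3)
t6 = a3 OR t4 = a3 OR ((((a3 OR a2) XOR a3) XOR (a3 OR a2)) OR ((a3 OR a2) XOR a3))
t7 = a3 XOR a4
t8 = t7 XOR a1 = (a3 XOR a4) XOR a1
t9 = t8 OR t6 = ((a3 XOR a4) XOR a1) OR (a3 OR ((((a3 OR a2) XOR a3) XOR (a3 OR a2)) OR ((a3 OR a2) XOR a3)))
At a1=0, a2=0, a3=0, a4=0: circuit gives 0, formula gives 0.
At a1=0, a2=0, a3=0, a4=1: circuit gives 1, formula gives 1.
Agrees on all 16 inputs.

Yes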